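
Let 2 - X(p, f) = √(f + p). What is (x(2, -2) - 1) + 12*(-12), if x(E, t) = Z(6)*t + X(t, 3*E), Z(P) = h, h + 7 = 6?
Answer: -143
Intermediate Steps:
h = -1 (h = -7 + 6 = -1)
Z(P) = -1
X(p, f) = 2 - √(f + p)
x(E, t) = 2 - t - √(t + 3*E) (x(E, t) = -t + (2 - √(3*E + t)) = -t + (2 - √(t + 3*E)) = 2 - t - √(t + 3*E))
(x(2, -2) - 1) + 12*(-12) = ((2 - 1*(-2) - √(-2 + 3*2)) - 1) + 12*(-12) = ((2 + 2 - √(-2 + 6)) - 1) - 144 = ((2 + 2 - √4) - 1) - 144 = ((2 + 2 - 1*2) - 1) - 144 = ((2 + 2 - 2) - 1) - 144 = (2 - 1) - 144 = 1 - 144 = -143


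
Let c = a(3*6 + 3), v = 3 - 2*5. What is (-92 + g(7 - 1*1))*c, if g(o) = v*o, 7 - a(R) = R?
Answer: 1876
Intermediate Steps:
a(R) = 7 - R
v = -7 (v = 3 - 10 = -7)
g(o) = -7*o
c = -14 (c = 7 - (3*6 + 3) = 7 - (18 + 3) = 7 - 1*21 = 7 - 21 = -14)
(-92 + g(7 - 1*1))*c = (-92 - 7*(7 - 1*1))*(-14) = (-92 - 7*(7 - 1))*(-14) = (-92 - 7*6)*(-14) = (-92 - 42)*(-14) = -134*(-14) = 1876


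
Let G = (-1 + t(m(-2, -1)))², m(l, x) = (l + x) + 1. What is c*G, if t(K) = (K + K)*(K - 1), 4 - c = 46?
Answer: -5082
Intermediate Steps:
m(l, x) = 1 + l + x
c = -42 (c = 4 - 1*46 = 4 - 46 = -42)
t(K) = 2*K*(-1 + K) (t(K) = (2*K)*(-1 + K) = 2*K*(-1 + K))
G = 121 (G = (-1 + 2*(1 - 2 - 1)*(-1 + (1 - 2 - 1)))² = (-1 + 2*(-2)*(-1 - 2))² = (-1 + 2*(-2)*(-3))² = (-1 + 12)² = 11² = 121)
c*G = -42*121 = -5082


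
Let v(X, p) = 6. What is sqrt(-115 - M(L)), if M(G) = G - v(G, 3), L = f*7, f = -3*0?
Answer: I*sqrt(109) ≈ 10.44*I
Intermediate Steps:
f = 0
L = 0 (L = 0*7 = 0)
M(G) = -6 + G (M(G) = G - 1*6 = G - 6 = -6 + G)
sqrt(-115 - M(L)) = sqrt(-115 - (-6 + 0)) = sqrt(-115 - 1*(-6)) = sqrt(-115 + 6) = sqrt(-109) = I*sqrt(109)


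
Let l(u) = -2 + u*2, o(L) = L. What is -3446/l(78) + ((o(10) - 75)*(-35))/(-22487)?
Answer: -38920276/1731499 ≈ -22.478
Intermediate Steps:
l(u) = -2 + 2*u
-3446/l(78) + ((o(10) - 75)*(-35))/(-22487) = -3446/(-2 + 2*78) + ((10 - 75)*(-35))/(-22487) = -3446/(-2 + 156) - 65*(-35)*(-1/22487) = -3446/154 + 2275*(-1/22487) = -3446*1/154 - 2275/22487 = -1723/77 - 2275/22487 = -38920276/1731499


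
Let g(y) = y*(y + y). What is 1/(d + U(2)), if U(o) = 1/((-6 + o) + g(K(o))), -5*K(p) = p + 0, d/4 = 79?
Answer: 92/29047 ≈ 0.0031673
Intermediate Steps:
d = 316 (d = 4*79 = 316)
K(p) = -p/5 (K(p) = -(p + 0)/5 = -p/5)
g(y) = 2*y² (g(y) = y*(2*y) = 2*y²)
U(o) = 1/(-6 + o + 2*o²/25) (U(o) = 1/((-6 + o) + 2*(-o/5)²) = 1/((-6 + o) + 2*(o²/25)) = 1/((-6 + o) + 2*o²/25) = 1/(-6 + o + 2*o²/25))
1/(d + U(2)) = 1/(316 + 25/(-150 + 2*2² + 25*2)) = 1/(316 + 25/(-150 + 2*4 + 50)) = 1/(316 + 25/(-150 + 8 + 50)) = 1/(316 + 25/(-92)) = 1/(316 + 25*(-1/92)) = 1/(316 - 25/92) = 1/(29047/92) = 92/29047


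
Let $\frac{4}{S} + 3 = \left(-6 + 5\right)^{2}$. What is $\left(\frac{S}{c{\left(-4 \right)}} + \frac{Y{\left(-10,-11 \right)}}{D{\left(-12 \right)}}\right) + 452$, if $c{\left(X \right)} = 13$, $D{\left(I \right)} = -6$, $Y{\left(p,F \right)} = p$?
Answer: $\frac{17687}{39} \approx 453.51$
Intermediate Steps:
$S = -2$ ($S = \frac{4}{-3 + \left(-6 + 5\right)^{2}} = \frac{4}{-3 + \left(-1\right)^{2}} = \frac{4}{-3 + 1} = \frac{4}{-2} = 4 \left(- \frac{1}{2}\right) = -2$)
$\left(\frac{S}{c{\left(-4 \right)}} + \frac{Y{\left(-10,-11 \right)}}{D{\left(-12 \right)}}\right) + 452 = \left(- \frac{2}{13} - \frac{10}{-6}\right) + 452 = \left(\left(-2\right) \frac{1}{13} - - \frac{5}{3}\right) + 452 = \left(- \frac{2}{13} + \frac{5}{3}\right) + 452 = \frac{59}{39} + 452 = \frac{17687}{39}$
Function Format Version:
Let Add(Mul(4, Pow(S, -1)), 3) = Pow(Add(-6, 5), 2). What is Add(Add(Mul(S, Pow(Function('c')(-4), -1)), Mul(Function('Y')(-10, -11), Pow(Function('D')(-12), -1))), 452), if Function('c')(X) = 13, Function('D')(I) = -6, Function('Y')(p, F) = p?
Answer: Rational(17687, 39) ≈ 453.51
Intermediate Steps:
S = -2 (S = Mul(4, Pow(Add(-3, Pow(Add(-6, 5), 2)), -1)) = Mul(4, Pow(Add(-3, Pow(-1, 2)), -1)) = Mul(4, Pow(Add(-3, 1), -1)) = Mul(4, Pow(-2, -1)) = Mul(4, Rational(-1, 2)) = -2)
Add(Add(Mul(S, Pow(Function('c')(-4), -1)), Mul(Function('Y')(-10, -11), Pow(Function('D')(-12), -1))), 452) = Add(Add(Mul(-2, Pow(13, -1)), Mul(-10, Pow(-6, -1))), 452) = Add(Add(Mul(-2, Rational(1, 13)), Mul(-10, Rational(-1, 6))), 452) = Add(Add(Rational(-2, 13), Rational(5, 3)), 452) = Add(Rational(59, 39), 452) = Rational(17687, 39)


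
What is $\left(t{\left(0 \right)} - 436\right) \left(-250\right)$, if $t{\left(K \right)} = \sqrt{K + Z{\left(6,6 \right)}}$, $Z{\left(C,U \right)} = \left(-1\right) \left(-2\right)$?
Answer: $109000 - 250 \sqrt{2} \approx 1.0865 \cdot 10^{5}$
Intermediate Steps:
$Z{\left(C,U \right)} = 2$
$t{\left(K \right)} = \sqrt{2 + K}$ ($t{\left(K \right)} = \sqrt{K + 2} = \sqrt{2 + K}$)
$\left(t{\left(0 \right)} - 436\right) \left(-250\right) = \left(\sqrt{2 + 0} - 436\right) \left(-250\right) = \left(\sqrt{2} - 436\right) \left(-250\right) = \left(-436 + \sqrt{2}\right) \left(-250\right) = 109000 - 250 \sqrt{2}$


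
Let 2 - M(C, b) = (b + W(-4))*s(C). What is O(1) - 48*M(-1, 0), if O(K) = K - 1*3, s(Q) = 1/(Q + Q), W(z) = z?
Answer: -2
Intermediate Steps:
s(Q) = 1/(2*Q)
O(K) = -3 + K (O(K) = K - 3 = -3 + K)
M(C, b) = 2 - (-4 + b)/(2*C) (M(C, b) = 2 - (b - 4)*1/(2*C) = 2 - (-4 + b)*1/(2*C) = 2 - (-4 + b)/(2*C))
O(1) - 48*M(-1, 0) = (-3 + 1) - 24*(4 - 1*0 + 4*(-1))/(-1) = -2 - 24*(-1)*(4 + 0 - 4) = -2 - 24*(-1)*0 = -2 - 48*0 = -2 + 0 = -2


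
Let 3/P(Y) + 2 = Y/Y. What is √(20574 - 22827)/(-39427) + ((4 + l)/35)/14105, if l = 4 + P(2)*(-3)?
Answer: 17/493675 - I*√2253/39427 ≈ 3.4436e-5 - 0.0012039*I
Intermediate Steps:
P(Y) = -3 (P(Y) = 3/(-2 + Y/Y) = 3/(-2 + 1) = 3/(-1) = 3*(-1) = -3)
l = 13 (l = 4 - 3*(-3) = 4 + 9 = 13)
√(20574 - 22827)/(-39427) + ((4 + l)/35)/14105 = √(20574 - 22827)/(-39427) + ((4 + 13)/35)/14105 = √(-2253)*(-1/39427) + ((1/35)*17)*(1/14105) = (I*√2253)*(-1/39427) + (17/35)*(1/14105) = -I*√2253/39427 + 17/493675 = 17/493675 - I*√2253/39427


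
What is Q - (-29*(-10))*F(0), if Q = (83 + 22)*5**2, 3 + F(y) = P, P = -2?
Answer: 4075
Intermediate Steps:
F(y) = -5 (F(y) = -3 - 2 = -5)
Q = 2625 (Q = 105*25 = 2625)
Q - (-29*(-10))*F(0) = 2625 - (-29*(-10))*(-5) = 2625 - 290*(-5) = 2625 - 1*(-1450) = 2625 + 1450 = 4075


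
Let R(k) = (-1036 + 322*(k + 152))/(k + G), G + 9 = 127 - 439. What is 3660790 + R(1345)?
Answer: 1874564979/512 ≈ 3.6613e+6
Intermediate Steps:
G = -321 (G = -9 + (127 - 439) = -9 - 312 = -321)
R(k) = (47908 + 322*k)/(-321 + k) (R(k) = (-1036 + 322*(k + 152))/(k - 321) = (-1036 + 322*(152 + k))/(-321 + k) = (-1036 + (48944 + 322*k))/(-321 + k) = (47908 + 322*k)/(-321 + k))
3660790 + R(1345) = 3660790 + 14*(3422 + 23*1345)/(-321 + 1345) = 3660790 + 14*(3422 + 30935)/1024 = 3660790 + 14*(1/1024)*34357 = 3660790 + 240499/512 = 1874564979/512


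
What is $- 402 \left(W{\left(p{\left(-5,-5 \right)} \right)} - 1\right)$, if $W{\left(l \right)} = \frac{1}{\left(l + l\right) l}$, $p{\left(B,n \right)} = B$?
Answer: $\frac{9849}{25} \approx 393.96$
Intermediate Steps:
$W{\left(l \right)} = \frac{1}{2 l^{2}}$ ($W{\left(l \right)} = \frac{1}{2 l l} = \frac{\frac{1}{2} \frac{1}{l}}{l} = \frac{1}{2 l^{2}}$)
$- 402 \left(W{\left(p{\left(-5,-5 \right)} \right)} - 1\right) = - 402 \left(\frac{1}{2 \cdot 25} - 1\right) = - 402 \left(\frac{1}{2} \cdot \frac{1}{25} + \left(-136 + 135\right)\right) = - 402 \left(\frac{1}{50} - 1\right) = \left(-402\right) \left(- \frac{49}{50}\right) = \frac{9849}{25}$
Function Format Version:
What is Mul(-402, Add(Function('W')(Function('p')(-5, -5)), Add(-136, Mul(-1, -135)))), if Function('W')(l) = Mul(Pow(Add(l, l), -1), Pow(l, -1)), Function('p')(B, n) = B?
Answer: Rational(9849, 25) ≈ 393.96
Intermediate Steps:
Function('W')(l) = Mul(Rational(1, 2), Pow(l, -2)) (Function('W')(l) = Mul(Pow(Mul(2, l), -1), Pow(l, -1)) = Mul(Mul(Rational(1, 2), Pow(l, -1)), Pow(l, -1)) = Mul(Rational(1, 2), Pow(l, -2)))
Mul(-402, Add(Function('W')(Function('p')(-5, -5)), Add(-136, Mul(-1, -135)))) = Mul(-402, Add(Mul(Rational(1, 2), Pow(-5, -2)), Add(-136, Mul(-1, -135)))) = Mul(-402, Add(Mul(Rational(1, 2), Rational(1, 25)), Add(-136, 135))) = Mul(-402, Add(Rational(1, 50), -1)) = Mul(-402, Rational(-49, 50)) = Rational(9849, 25)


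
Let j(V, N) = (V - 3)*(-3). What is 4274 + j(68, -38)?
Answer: 4079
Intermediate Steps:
j(V, N) = 9 - 3*V (j(V, N) = (-3 + V)*(-3) = 9 - 3*V)
4274 + j(68, -38) = 4274 + (9 - 3*68) = 4274 + (9 - 204) = 4274 - 195 = 4079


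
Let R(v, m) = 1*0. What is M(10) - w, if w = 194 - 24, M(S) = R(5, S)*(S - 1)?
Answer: -170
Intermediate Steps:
R(v, m) = 0
M(S) = 0 (M(S) = 0*(S - 1) = 0*(-1 + S) = 0)
w = 170
M(10) - w = 0 - 1*170 = 0 - 170 = -170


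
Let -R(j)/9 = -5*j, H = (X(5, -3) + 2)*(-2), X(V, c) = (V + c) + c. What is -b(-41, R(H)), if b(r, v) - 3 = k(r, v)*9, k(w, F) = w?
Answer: 366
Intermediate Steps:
X(V, c) = V + 2*c
H = -2 (H = ((5 + 2*(-3)) + 2)*(-2) = ((5 - 6) + 2)*(-2) = (-1 + 2)*(-2) = 1*(-2) = -2)
R(j) = 45*j (R(j) = -(-45)*j = 45*j)
b(r, v) = 3 + 9*r (b(r, v) = 3 + r*9 = 3 + 9*r)
-b(-41, R(H)) = -(3 + 9*(-41)) = -(3 - 369) = -1*(-366) = 366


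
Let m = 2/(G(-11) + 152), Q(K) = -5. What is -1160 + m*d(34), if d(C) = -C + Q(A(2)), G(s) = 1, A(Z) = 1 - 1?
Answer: -59186/51 ≈ -1160.5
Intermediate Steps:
A(Z) = 0
d(C) = -5 - C (d(C) = -C - 5 = -5 - C)
m = 2/153 (m = 2/(1 + 152) = 2/153 ≈ 0.013072)
-1160 + m*d(34) = -1160 + 2*(-5 - 1*34)/153 = -1160 + 2*(-5 - 34)/153 = -1160 + (2/153)*(-39) = -1160 - 26/51 = -59186/51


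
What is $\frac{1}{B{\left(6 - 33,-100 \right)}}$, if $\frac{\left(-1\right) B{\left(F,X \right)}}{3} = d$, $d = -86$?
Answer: $\frac{1}{258} \approx 0.003876$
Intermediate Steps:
$B{\left(F,X \right)} = 258$ ($B{\left(F,X \right)} = \left(-3\right) \left(-86\right) = 258$)
$\frac{1}{B{\left(6 - 33,-100 \right)}} = \frac{1}{258}$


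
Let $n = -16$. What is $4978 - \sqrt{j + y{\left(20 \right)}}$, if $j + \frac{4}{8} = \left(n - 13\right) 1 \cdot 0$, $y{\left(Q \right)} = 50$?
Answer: $4978 - \frac{3 \sqrt{22}}{2} \approx 4971.0$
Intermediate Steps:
$j = - \frac{1}{2}$ ($j = - \frac{1}{2} + \left(-16 - 13\right) 1 \cdot 0 = - \frac{1}{2} - 0 = - \frac{1}{2} + 0 = - \frac{1}{2} \approx -0.5$)
$4978 - \sqrt{j + y{\left(20 \right)}} = 4978 - \sqrt{- \frac{1}{2} + 50} = 4978 - \sqrt{\frac{99}{2}} = 4978 - \frac{3 \sqrt{22}}{2}$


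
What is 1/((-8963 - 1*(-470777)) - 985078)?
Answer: -1/523264 ≈ -1.9111e-6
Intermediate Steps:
1/((-8963 - 1*(-470777)) - 985078) = 1/((-8963 + 470777) - 985078) = 1/(461814 - 985078) = 1/(-523264) = -1/523264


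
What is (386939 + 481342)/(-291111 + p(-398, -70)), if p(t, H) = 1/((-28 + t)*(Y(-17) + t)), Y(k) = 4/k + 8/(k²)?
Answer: -42567416981892/14271696979163 ≈ -2.9826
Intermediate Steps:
Y(k) = 4/k + 8/k²
p(t, H) = 1/((-28 + t)*(-60/289 + t)) (p(t, H) = 1/((-28 + t)*(4*(2 - 17)/(-17)² + t)) = 1/((-28 + t)*(4*(1/289)*(-15) + t)) = 1/((-28 + t)*(-60/289 + t)))
(386939 + 481342)/(-291111 + p(-398, -70)) = (386939 + 481342)/(-291111 + 289/(1680 - 8152*(-398) + 289*(-398)²)) = 868281/(-291111 + 289/(1680 + 3244496 + 289*158404)) = 868281/(-291111 + 289/(1680 + 3244496 + 45778756)) = 868281/(-291111 + 289/49024932) = 868281/(-14271696979163/49024932) = 868281*(-49024932/14271696979163) = -42567416981892/14271696979163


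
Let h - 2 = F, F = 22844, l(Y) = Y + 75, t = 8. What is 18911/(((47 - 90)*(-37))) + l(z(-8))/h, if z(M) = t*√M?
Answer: 432160031/36347986 + 8*I*√2/11423 ≈ 11.89 + 0.00099043*I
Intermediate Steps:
z(M) = 8*√M
l(Y) = 75 + Y
h = 22846 (h = 2 + 22844 = 22846)
18911/(((47 - 90)*(-37))) + l(z(-8))/h = 18911/(((47 - 90)*(-37))) + (75 + 8*√(-8))/22846 = 18911/((-43*(-37))) + (75 + 8*(2*I*√2))*(1/22846) = 18911/1591 + (75 + 16*I*√2)*(1/22846) = 18911*(1/1591) + (75/22846 + 8*I*√2/11423) = 18911/1591 + (75/22846 + 8*I*√2/11423) = 432160031/36347986 + 8*I*√2/11423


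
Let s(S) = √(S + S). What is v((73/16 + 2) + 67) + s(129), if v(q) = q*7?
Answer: 8239/16 + √258 ≈ 531.00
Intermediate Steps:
v(q) = 7*q
s(S) = √2*√S (s(S) = √(2*S) = √2*√S)
v((73/16 + 2) + 67) + s(129) = 7*((73/16 + 2) + 67) + √2*√129 = 7*((73*(1/16) + 2) + 67) + √258 = 7*((73/16 + 2) + 67) + √258 = 7*(105/16 + 67) + √258 = 7*(1177/16) + √258 = 8239/16 + √258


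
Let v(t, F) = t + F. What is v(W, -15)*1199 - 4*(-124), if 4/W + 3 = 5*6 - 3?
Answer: -103735/6 ≈ -17289.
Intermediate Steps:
W = ⅙ (W = 4/(-3 + (5*6 - 3)) = 4/(-3 + (30 - 3)) = 4/(-3 + 27) = 4/24 = 4*(1/24) = ⅙ ≈ 0.16667)
v(t, F) = F + t
v(W, -15)*1199 - 4*(-124) = (-15 + ⅙)*1199 - 4*(-124) = -89/6*1199 + 496 = -106711/6 + 496 = -103735/6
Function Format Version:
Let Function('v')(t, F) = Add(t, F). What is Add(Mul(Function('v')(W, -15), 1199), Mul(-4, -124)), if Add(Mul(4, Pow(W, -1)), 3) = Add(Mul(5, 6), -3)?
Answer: Rational(-103735, 6) ≈ -17289.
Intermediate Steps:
W = Rational(1, 6) (W = Mul(4, Pow(Add(-3, Add(Mul(5, 6), -3)), -1)) = Mul(4, Pow(Add(-3, Add(30, -3)), -1)) = Mul(4, Pow(Add(-3, 27), -1)) = Mul(4, Pow(24, -1)) = Mul(4, Rational(1, 24)) = Rational(1, 6) ≈ 0.16667)
Function('v')(t, F) = Add(F, t)
Add(Mul(Function('v')(W, -15), 1199), Mul(-4, -124)) = Add(Mul(Add(-15, Rational(1, 6)), 1199), Mul(-4, -124)) = Add(Mul(Rational(-89, 6), 1199), 496) = Add(Rational(-106711, 6), 496) = Rational(-103735, 6)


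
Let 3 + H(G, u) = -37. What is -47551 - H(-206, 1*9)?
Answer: -47511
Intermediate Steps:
H(G, u) = -40 (H(G, u) = -3 - 37 = -40)
-47551 - H(-206, 1*9) = -47551 - 1*(-40) = -47551 + 40 = -47511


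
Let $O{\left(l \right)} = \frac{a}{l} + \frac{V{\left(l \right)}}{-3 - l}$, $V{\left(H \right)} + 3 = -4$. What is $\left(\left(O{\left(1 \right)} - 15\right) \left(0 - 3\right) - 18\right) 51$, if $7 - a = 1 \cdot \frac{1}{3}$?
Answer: $\frac{357}{4} \approx 89.25$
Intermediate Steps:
$a = \frac{20}{3}$ ($a = 7 - 1 \cdot \frac{1}{3} = 7 - \frac{1}{3} = \frac{20}{3} \approx 6.6667$)
$V{\left(H \right)} = -7$ ($V{\left(H \right)} = -3 - 4 = -7$)
$O{\left(l \right)} = - \frac{7}{-3 - l} + \frac{20}{3 l}$ ($O{\left(l \right)} = \frac{20}{3 l} - \frac{7}{-3 - l} = - \frac{7}{-3 - l} + \frac{20}{3 l}$)
$\left(\left(O{\left(1 \right)} - 15\right) \left(0 - 3\right) - 18\right) 51 = \left(\left(\frac{60 + 41 \cdot 1}{3 \cdot 1 \left(3 + 1\right)} - 15\right) \left(0 - 3\right) - 18\right) 51 = \left(\left(\frac{1}{3} \cdot 1 \cdot \frac{1}{4} \left(60 + 41\right) - 15\right) \left(-3\right) - 18\right) 51 = \left(\left(\frac{1}{3} \cdot 1 \cdot \frac{1}{4} \cdot 101 - 15\right) \left(-3\right) - 18\right) 51 = \left(\left(\frac{101}{12} - 15\right) \left(-3\right) - 18\right) 51 = \left(\left(- \frac{79}{12}\right) \left(-3\right) - 18\right) 51 = \left(\frac{79}{4} - 18\right) 51 = \frac{7}{4} \cdot 51 = \frac{357}{4}$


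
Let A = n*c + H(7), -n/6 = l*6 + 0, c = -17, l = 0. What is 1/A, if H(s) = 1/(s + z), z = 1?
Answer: 8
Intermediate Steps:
H(s) = 1/(1 + s) (H(s) = 1/(s + 1) = 1/(1 + s))
n = 0 (n = -6*(0*6 + 0) = -6*(0 + 0) = -6*0 = 0)
A = 1/8 (A = 0*(-17) + 1/(1 + 7) = 0 + 1/8 = 1/8 ≈ 0.12500)
1/A = 1/(1/8) = 8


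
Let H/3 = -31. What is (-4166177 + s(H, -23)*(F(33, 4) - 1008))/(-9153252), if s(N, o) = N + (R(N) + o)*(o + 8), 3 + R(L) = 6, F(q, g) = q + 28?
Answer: 2181103/4576626 ≈ 0.47657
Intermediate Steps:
H = -93 (H = 3*(-31) = -93)
F(q, g) = 28 + q
R(L) = 3 (R(L) = -3 + 6 = 3)
s(N, o) = N + (3 + o)*(8 + o) (s(N, o) = N + (3 + o)*(o + 8) = N + (3 + o)*(8 + o))
(-4166177 + s(H, -23)*(F(33, 4) - 1008))/(-9153252) = (-4166177 + (24 - 93 + (-23)**2 + 11*(-23))*((28 + 33) - 1008))/(-9153252) = (-4166177 + (24 - 93 + 529 - 253)*(61 - 1008))*(-1/9153252) = (-4166177 + 207*(-947))*(-1/9153252) = (-4166177 - 196029)*(-1/9153252) = -4362206*(-1/9153252) = 2181103/4576626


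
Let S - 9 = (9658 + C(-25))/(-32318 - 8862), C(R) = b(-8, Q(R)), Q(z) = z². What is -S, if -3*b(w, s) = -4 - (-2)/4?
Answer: -433153/49416 ≈ -8.7654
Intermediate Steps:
b(w, s) = 7/6 (b(w, s) = -(-4 - (-2)/4)/3 = -(-4 - 1*(-½))/3 = -(-4 + ½)/3 = -⅓*(-7/2) = 7/6)
C(R) = 7/6
S = 433153/49416 (S = 9 + (9658 + 7/6)/(-32318 - 8862) = 9 + (57955/6)/(-41180) = 9 + (57955/6)*(-1/41180) = 9 - 11591/49416 = 433153/49416 ≈ 8.7654)
-S = -1*433153/49416 = -433153/49416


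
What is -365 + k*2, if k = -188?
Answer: -741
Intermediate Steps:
-365 + k*2 = -365 - 188*2 = -365 - 376 = -741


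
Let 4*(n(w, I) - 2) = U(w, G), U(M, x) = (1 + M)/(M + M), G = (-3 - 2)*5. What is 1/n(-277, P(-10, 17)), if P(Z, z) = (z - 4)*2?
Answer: 554/1177 ≈ 0.47069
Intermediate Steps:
P(Z, z) = -8 + 2*z (P(Z, z) = (-4 + z)*2 = -8 + 2*z)
G = -25 (G = -5*5 = -25)
U(M, x) = (1 + M)/(2*M) (U(M, x) = (1 + M)/((2*M)) = (1 + M)*(1/(2*M)) = (1 + M)/(2*M))
n(w, I) = 2 + (1 + w)/(8*w) (n(w, I) = 2 + ((1 + w)/(2*w))/4 = 2 + (1 + w)/(8*w))
1/n(-277, P(-10, 17)) = 1/((1/8)*(1 + 17*(-277))/(-277)) = 1/((1/8)*(-1/277)*(1 - 4709)) = 1/((1/8)*(-1/277)*(-4708)) = 1/(1177/554) = 554/1177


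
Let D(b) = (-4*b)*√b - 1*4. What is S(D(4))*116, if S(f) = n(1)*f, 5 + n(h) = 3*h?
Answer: 8352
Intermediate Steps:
D(b) = -4 - 4*b^(3/2) (D(b) = -4*b^(3/2) - 4 = -4 - 4*b^(3/2))
n(h) = -5 + 3*h
S(f) = -2*f (S(f) = (-5 + 3*1)*f = (-5 + 3)*f = -2*f)
S(D(4))*116 = -2*(-4 - 4*4^(3/2))*116 = -2*(-4 - 4*8)*116 = -2*(-4 - 32)*116 = -2*(-36)*116 = 72*116 = 8352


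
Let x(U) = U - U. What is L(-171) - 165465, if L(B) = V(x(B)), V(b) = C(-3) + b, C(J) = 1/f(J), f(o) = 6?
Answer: -992789/6 ≈ -1.6546e+5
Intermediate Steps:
x(U) = 0
C(J) = ⅙ (C(J) = 1/6 = ⅙)
V(b) = ⅙ + b
L(B) = ⅙ (L(B) = ⅙ + 0 = ⅙)
L(-171) - 165465 = ⅙ - 165465 = -992789/6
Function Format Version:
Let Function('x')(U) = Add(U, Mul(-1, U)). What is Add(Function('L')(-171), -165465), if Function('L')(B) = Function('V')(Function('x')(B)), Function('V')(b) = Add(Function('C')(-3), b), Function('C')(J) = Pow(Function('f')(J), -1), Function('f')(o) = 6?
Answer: Rational(-992789, 6) ≈ -1.6546e+5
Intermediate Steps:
Function('x')(U) = 0
Function('C')(J) = Rational(1, 6) (Function('C')(J) = Pow(6, -1) = Rational(1, 6))
Function('V')(b) = Add(Rational(1, 6), b)
Function('L')(B) = Rational(1, 6) (Function('L')(B) = Add(Rational(1, 6), 0) = Rational(1, 6))
Add(Function('L')(-171), -165465) = Add(Rational(1, 6), -165465) = Rational(-992789, 6)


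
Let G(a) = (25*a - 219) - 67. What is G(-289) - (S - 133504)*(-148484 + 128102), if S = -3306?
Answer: -2788468931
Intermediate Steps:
G(a) = -286 + 25*a (G(a) = (-219 + 25*a) - 67 = -286 + 25*a)
G(-289) - (S - 133504)*(-148484 + 128102) = (-286 + 25*(-289)) - (-3306 - 133504)*(-148484 + 128102) = (-286 - 7225) - (-136810)*(-20382) = -7511 - 1*2788461420 = -7511 - 2788461420 = -2788468931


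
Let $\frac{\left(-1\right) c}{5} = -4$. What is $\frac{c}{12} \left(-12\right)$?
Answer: $-20$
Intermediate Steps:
$c = 20$ ($c = \left(-5\right) \left(-4\right) = 20$)
$\frac{c}{12} \left(-12\right) = \frac{1}{12} \cdot 20 \left(-12\right) = \frac{5}{3} \left(-12\right) = -20$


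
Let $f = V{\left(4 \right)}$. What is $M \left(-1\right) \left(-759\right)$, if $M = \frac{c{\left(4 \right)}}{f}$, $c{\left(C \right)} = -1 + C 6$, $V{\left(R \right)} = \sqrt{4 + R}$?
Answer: $\frac{17457 \sqrt{2}}{4} \approx 6172.0$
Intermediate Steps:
$f = 2 \sqrt{2}$ ($f = \sqrt{4 + 4} = \sqrt{8} = 2 \sqrt{2} \approx 2.8284$)
$c{\left(C \right)} = -1 + 6 C$
$M = \frac{23 \sqrt{2}}{4}$ ($M = \frac{-1 + 6 \cdot 4}{2 \sqrt{2}} = \left(-1 + 24\right) \frac{\sqrt{2}}{4} = 23 \frac{\sqrt{2}}{4} = \frac{23 \sqrt{2}}{4} \approx 8.1317$)
$M \left(-1\right) \left(-759\right) = \frac{23 \sqrt{2}}{4} \left(-1\right) \left(-759\right) = - \frac{23 \sqrt{2}}{4} \left(-759\right) = \frac{17457 \sqrt{2}}{4}$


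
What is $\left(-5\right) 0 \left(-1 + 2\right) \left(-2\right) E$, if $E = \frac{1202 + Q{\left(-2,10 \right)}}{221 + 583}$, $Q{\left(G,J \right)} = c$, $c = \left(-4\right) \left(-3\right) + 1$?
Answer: $0$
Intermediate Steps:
$c = 13$ ($c = 12 + 1 = 13$)
$Q{\left(G,J \right)} = 13$
$E = \frac{405}{268}$ ($E = \frac{1202 + 13}{221 + 583} = \frac{1215}{804} = 1215 \cdot \frac{1}{804} = \frac{405}{268} \approx 1.5112$)
$\left(-5\right) 0 \left(-1 + 2\right) \left(-2\right) E = \left(-5\right) 0 \left(-1 + 2\right) \left(-2\right) \frac{405}{268} = 0 \cdot 1 \left(-2\right) \frac{405}{268} = 0 \left(-2\right) \frac{405}{268} = 0 \cdot \frac{405}{268} = 0$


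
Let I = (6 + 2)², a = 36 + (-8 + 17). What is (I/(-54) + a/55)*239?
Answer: -26051/297 ≈ -87.714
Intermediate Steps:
a = 45 (a = 36 + 9 = 45)
I = 64 (I = 8² = 64)
(I/(-54) + a/55)*239 = (64/(-54) + 45/55)*239 = (64*(-1/54) + 45*(1/55))*239 = (-32/27 + 9/11)*239 = -109/297*239 = -26051/297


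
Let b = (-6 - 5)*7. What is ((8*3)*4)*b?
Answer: -7392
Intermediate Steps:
b = -77 (b = -11*7 = -77)
((8*3)*4)*b = ((8*3)*4)*(-77) = (24*4)*(-77) = 96*(-77) = -7392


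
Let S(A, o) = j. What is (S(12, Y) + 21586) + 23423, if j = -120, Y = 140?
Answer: 44889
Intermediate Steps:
S(A, o) = -120
(S(12, Y) + 21586) + 23423 = (-120 + 21586) + 23423 = 21466 + 23423 = 44889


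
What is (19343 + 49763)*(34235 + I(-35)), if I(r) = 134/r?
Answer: 82795276646/35 ≈ 2.3656e+9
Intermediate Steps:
(19343 + 49763)*(34235 + I(-35)) = (19343 + 49763)*(34235 + 134/(-35)) = 69106*(34235 + 134*(-1/35)) = 69106*(34235 - 134/35) = 69106*(1198091/35) = 82795276646/35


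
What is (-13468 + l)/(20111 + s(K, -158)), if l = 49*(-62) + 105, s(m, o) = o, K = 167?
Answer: -5467/6651 ≈ -0.82198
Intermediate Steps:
l = -2933 (l = -3038 + 105 = -2933)
(-13468 + l)/(20111 + s(K, -158)) = (-13468 - 2933)/(20111 - 158) = -16401/19953 = -16401*1/19953 = -5467/6651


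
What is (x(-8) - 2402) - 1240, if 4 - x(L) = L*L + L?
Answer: -3694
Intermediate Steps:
x(L) = 4 - L - L² (x(L) = 4 - (L*L + L) = 4 - (L² + L) = 4 - (L + L²) = 4 + (-L - L²) = 4 - L - L²)
(x(-8) - 2402) - 1240 = ((4 - 1*(-8) - 1*(-8)²) - 2402) - 1240 = ((4 + 8 - 1*64) - 2402) - 1240 = ((4 + 8 - 64) - 2402) - 1240 = (-52 - 2402) - 1240 = -2454 - 1240 = -3694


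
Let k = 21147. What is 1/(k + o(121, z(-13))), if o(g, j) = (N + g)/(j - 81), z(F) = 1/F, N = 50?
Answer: 1054/22286715 ≈ 4.7293e-5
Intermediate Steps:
o(g, j) = (50 + g)/(-81 + j) (o(g, j) = (50 + g)/(j - 81) = (50 + g)/(-81 + j))
1/(k + o(121, z(-13))) = 1/(21147 + (50 + 121)/(-81 + 1/(-13))) = 1/(21147 + 171/(-81 - 1/13)) = 1/(21147 + 171/(-1054/13)) = 1/(21147 - 13/1054*171) = 1/(21147 - 2223/1054) = 1/(22286715/1054) = 1054/22286715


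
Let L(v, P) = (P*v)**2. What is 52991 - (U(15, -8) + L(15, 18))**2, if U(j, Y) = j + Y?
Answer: -5315377658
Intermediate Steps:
U(j, Y) = Y + j
L(v, P) = P**2*v**2
52991 - (U(15, -8) + L(15, 18))**2 = 52991 - ((-8 + 15) + 18**2*15**2)**2 = 52991 - (7 + 324*225)**2 = 52991 - (7 + 72900)**2 = 52991 - 1*72907**2 = 52991 - 1*5315430649 = 52991 - 5315430649 = -5315377658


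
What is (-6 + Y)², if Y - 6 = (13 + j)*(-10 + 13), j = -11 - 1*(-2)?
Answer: 144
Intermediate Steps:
j = -9 (j = -11 + 2 = -9)
Y = 18 (Y = 6 + (13 - 9)*(-10 + 13) = 6 + 4*3 = 6 + 12 = 18)
(-6 + Y)² = (-6 + 18)² = 12² = 144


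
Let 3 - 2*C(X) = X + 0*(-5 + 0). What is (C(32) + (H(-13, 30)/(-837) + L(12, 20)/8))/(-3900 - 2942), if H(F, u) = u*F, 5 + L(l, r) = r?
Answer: 27139/15271344 ≈ 0.0017771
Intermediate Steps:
L(l, r) = -5 + r
C(X) = 3/2 - X/2 (C(X) = 3/2 - (X + 0*(-5 + 0))/2 = 3/2 - (X + 0*(-5))/2 = 3/2 - (X + 0)/2 = 3/2 - X/2)
H(F, u) = F*u
(C(32) + (H(-13, 30)/(-837) + L(12, 20)/8))/(-3900 - 2942) = ((3/2 - 1/2*32) + (-13*30/(-837) + (-5 + 20)/8))/(-3900 - 2942) = ((3/2 - 16) + (-390*(-1/837) + 15*(1/8)))/(-6842) = (-29/2 + (130/279 + 15/8))*(-1/6842) = (-29/2 + 5225/2232)*(-1/6842) = -27139/2232*(-1/6842) = 27139/15271344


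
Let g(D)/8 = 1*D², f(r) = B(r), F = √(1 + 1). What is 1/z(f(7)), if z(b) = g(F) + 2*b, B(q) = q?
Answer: 1/30 ≈ 0.033333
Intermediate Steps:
F = √2 ≈ 1.4142
f(r) = r
g(D) = 8*D² (g(D) = 8*(1*D²) = 8*D²)
z(b) = 16 + 2*b (z(b) = 8*(√2)² + 2*b = 8*2 + 2*b = 16 + 2*b)
1/z(f(7)) = 1/(16 + 2*7) = 1/(16 + 14) = 1/30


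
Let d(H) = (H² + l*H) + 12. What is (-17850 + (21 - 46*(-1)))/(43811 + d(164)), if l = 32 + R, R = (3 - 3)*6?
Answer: -17783/75967 ≈ -0.23409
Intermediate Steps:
R = 0 (R = 0*6 = 0)
l = 32 (l = 32 + 0 = 32)
d(H) = 12 + H² + 32*H (d(H) = (H² + 32*H) + 12 = 12 + H² + 32*H)
(-17850 + (21 - 46*(-1)))/(43811 + d(164)) = (-17850 + (21 - 46*(-1)))/(43811 + (12 + 164² + 32*164)) = (-17850 + (21 + 46))/(43811 + (12 + 26896 + 5248)) = (-17850 + 67)/(43811 + 32156) = -17783/75967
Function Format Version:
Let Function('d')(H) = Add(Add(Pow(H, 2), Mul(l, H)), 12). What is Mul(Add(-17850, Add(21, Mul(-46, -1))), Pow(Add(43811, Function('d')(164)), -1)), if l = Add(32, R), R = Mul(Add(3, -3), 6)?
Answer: Rational(-17783, 75967) ≈ -0.23409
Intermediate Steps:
R = 0 (R = Mul(0, 6) = 0)
l = 32 (l = Add(32, 0) = 32)
Function('d')(H) = Add(12, Pow(H, 2), Mul(32, H)) (Function('d')(H) = Add(Add(Pow(H, 2), Mul(32, H)), 12) = Add(12, Pow(H, 2), Mul(32, H)))
Mul(Add(-17850, Add(21, Mul(-46, -1))), Pow(Add(43811, Function('d')(164)), -1)) = Mul(Add(-17850, Add(21, Mul(-46, -1))), Pow(Add(43811, Add(12, Pow(164, 2), Mul(32, 164))), -1)) = Mul(Add(-17850, Add(21, 46)), Pow(Add(43811, Add(12, 26896, 5248)), -1)) = Mul(Add(-17850, 67), Pow(Add(43811, 32156), -1)) = Mul(-17783, Pow(75967, -1)) = Mul(-17783, Rational(1, 75967)) = Rational(-17783, 75967)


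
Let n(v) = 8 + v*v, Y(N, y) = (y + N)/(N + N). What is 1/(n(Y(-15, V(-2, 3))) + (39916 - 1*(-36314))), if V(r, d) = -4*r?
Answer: 900/68614249 ≈ 1.3117e-5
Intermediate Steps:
Y(N, y) = (N + y)/(2*N) (Y(N, y) = (N + y)/((2*N)) = (N + y)*(1/(2*N)) = (N + y)/(2*N))
n(v) = 8 + v²
1/(n(Y(-15, V(-2, 3))) + (39916 - 1*(-36314))) = 1/((8 + ((½)*(-15 - 4*(-2))/(-15))²) + (39916 - 1*(-36314))) = 1/((8 + ((½)*(-1/15)*(-15 + 8))²) + (39916 + 36314)) = 1/((8 + ((½)*(-1/15)*(-7))²) + 76230) = 1/((8 + (7/30)²) + 76230) = 1/((8 + 49/900) + 76230) = 1/(7249/900 + 76230) = 1/(68614249/900) = 900/68614249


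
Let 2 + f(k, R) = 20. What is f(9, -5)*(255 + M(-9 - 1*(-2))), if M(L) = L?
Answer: 4464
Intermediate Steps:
f(k, R) = 18 (f(k, R) = -2 + 20 = 18)
f(9, -5)*(255 + M(-9 - 1*(-2))) = 18*(255 + (-9 - 1*(-2))) = 18*(255 + (-9 + 2)) = 18*(255 - 7) = 18*248 = 4464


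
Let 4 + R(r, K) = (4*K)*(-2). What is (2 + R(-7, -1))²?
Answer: 36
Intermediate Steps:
R(r, K) = -4 - 8*K (R(r, K) = -4 + (4*K)*(-2) = -4 - 8*K)
(2 + R(-7, -1))² = (2 + (-4 - 8*(-1)))² = (2 + (-4 + 8))² = (2 + 4)² = 6² = 36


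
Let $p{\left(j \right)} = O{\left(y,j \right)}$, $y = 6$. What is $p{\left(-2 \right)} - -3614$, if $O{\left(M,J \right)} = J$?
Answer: $3612$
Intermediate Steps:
$p{\left(j \right)} = j$
$p{\left(-2 \right)} - -3614 = -2 - -3614 = -2 + 3614 = 3612$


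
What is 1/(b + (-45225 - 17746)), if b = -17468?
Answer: -1/80439 ≈ -1.2432e-5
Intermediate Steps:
1/(b + (-45225 - 17746)) = 1/(-17468 + (-45225 - 17746)) = 1/(-17468 - 62971) = 1/(-80439) = -1/80439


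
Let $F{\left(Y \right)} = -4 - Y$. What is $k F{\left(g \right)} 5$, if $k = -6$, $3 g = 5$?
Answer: $170$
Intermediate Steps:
$g = \frac{5}{3}$ ($g = \frac{1}{3} \cdot 5 = \frac{5}{3} \approx 1.6667$)
$k F{\left(g \right)} 5 = - 6 \left(-4 - \frac{5}{3}\right) 5 = \left(-6\right) \left(- \frac{17}{3}\right) 5 = 34 \cdot 5 = 170$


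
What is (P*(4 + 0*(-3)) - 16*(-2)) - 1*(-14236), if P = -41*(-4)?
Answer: 14924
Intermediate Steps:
P = 164
(P*(4 + 0*(-3)) - 16*(-2)) - 1*(-14236) = (164*(4 + 0*(-3)) - 16*(-2)) - 1*(-14236) = (164*(4 + 0) + 32) + 14236 = (164*4 + 32) + 14236 = (656 + 32) + 14236 = 688 + 14236 = 14924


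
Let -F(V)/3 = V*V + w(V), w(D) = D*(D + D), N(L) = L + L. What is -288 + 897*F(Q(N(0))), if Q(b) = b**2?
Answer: -288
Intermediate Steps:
N(L) = 2*L
w(D) = 2*D**2 (w(D) = D*(2*D) = 2*D**2)
F(V) = -9*V**2 (F(V) = -3*(V*V + 2*V**2) = -3*(V**2 + 2*V**2) = -9*V**2)
-288 + 897*F(Q(N(0))) = -288 + 897*(-9*((2*0)**2)**2) = -288 + 897*(-9*(0**2)**2) = -288 + 897*(-9*0**2) = -288 + 897*(-9*0) = -288 + 897*0 = -288 + 0 = -288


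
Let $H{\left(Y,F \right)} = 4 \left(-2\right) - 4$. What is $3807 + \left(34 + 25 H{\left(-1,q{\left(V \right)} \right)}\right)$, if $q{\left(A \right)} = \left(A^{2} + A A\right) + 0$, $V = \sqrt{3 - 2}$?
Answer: $3541$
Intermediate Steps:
$V = 1$ ($V = \sqrt{1} = 1$)
$q{\left(A \right)} = 2 A^{2}$ ($q{\left(A \right)} = \left(A^{2} + A^{2}\right) + 0 = 2 A^{2} + 0 = 2 A^{2}$)
$H{\left(Y,F \right)} = -12$ ($H{\left(Y,F \right)} = -8 - 4 = -12$)
$3807 + \left(34 + 25 H{\left(-1,q{\left(V \right)} \right)}\right) = 3807 + \left(34 + 25 \left(-12\right)\right) = 3807 + \left(34 - 300\right) = 3807 - 266 = 3541$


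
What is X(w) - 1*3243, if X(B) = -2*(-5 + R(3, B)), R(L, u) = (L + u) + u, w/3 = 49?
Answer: -3827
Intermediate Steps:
w = 147 (w = 3*49 = 147)
R(L, u) = L + 2*u
X(B) = 4 - 4*B (X(B) = -2*(-5 + (3 + 2*B)) = -2*(-2 + 2*B) = 4 - 4*B)
X(w) - 1*3243 = (4 - 4*147) - 1*3243 = (4 - 588) - 3243 = -584 - 3243 = -3827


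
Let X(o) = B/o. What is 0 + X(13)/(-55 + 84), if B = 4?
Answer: 4/377 ≈ 0.010610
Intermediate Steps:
X(o) = 4/o
0 + X(13)/(-55 + 84) = 0 + (4/13)/(-55 + 84) = 0 + (4*(1/13))/29 = 0 + (4/13)*(1/29) = 0 + 4/377 = 4/377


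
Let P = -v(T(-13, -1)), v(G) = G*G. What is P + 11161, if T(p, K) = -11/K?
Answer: 11040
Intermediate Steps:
v(G) = G²
P = -121 (P = -(-11/(-1))² = -(-11*(-1))² = -1*11² = -1*121 = -121)
P + 11161 = -121 + 11161 = 11040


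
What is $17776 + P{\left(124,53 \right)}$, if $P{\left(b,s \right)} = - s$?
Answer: $17723$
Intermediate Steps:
$17776 + P{\left(124,53 \right)} = 17776 - 53 = 17723$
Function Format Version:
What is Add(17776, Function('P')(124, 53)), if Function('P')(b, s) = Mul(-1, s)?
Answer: 17723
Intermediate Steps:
Add(17776, Function('P')(124, 53)) = Add(17776, Mul(-1, 53)) = Add(17776, -53) = 17723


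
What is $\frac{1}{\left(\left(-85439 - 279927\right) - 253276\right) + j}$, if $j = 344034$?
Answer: $- \frac{1}{274608} \approx -3.6416 \cdot 10^{-6}$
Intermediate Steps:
$\frac{1}{\left(\left(-85439 - 279927\right) - 253276\right) + j} = \frac{1}{\left(\left(-85439 - 279927\right) - 253276\right) + 344034} = \frac{1}{\left(-365366 - 253276\right) + 344034} = \frac{1}{-618642 + 344034} = \frac{1}{-274608} = - \frac{1}{274608}$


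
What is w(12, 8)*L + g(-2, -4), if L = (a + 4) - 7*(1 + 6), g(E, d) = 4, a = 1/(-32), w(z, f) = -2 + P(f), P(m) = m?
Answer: -4259/16 ≈ -266.19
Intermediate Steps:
w(z, f) = -2 + f
a = -1/32 ≈ -0.031250
L = -1441/32 (L = (-1/32 + 4) - 7*(1 + 6) = 127/32 - 7*7 = 127/32 - 49 = -1441/32 ≈ -45.031)
w(12, 8)*L + g(-2, -4) = (-2 + 8)*(-1441/32) + 4 = 6*(-1441/32) + 4 = -4323/16 + 4 = -4259/16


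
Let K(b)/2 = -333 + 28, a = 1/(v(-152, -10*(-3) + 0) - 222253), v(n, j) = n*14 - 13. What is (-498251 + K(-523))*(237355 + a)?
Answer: -8856618204122403/74798 ≈ -1.1841e+11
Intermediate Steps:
v(n, j) = -13 + 14*n (v(n, j) = 14*n - 13 = -13 + 14*n)
a = -1/224394 (a = 1/((-13 + 14*(-152)) - 222253) = 1/((-13 - 2128) - 222253) = 1/(-2141 - 222253) = 1/(-224394) = -1/224394 ≈ -4.4564e-6)
K(b) = -610 (K(b) = 2*(-333 + 28) = 2*(-305) = -610)
(-498251 + K(-523))*(237355 + a) = (-498251 - 610)*(237355 - 1/224394) = -498861*53261037869/224394 = -8856618204122403/74798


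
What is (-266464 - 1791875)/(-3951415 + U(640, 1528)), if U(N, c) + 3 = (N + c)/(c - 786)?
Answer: 763643769/1465974994 ≈ 0.52091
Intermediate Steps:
U(N, c) = -3 + (N + c)/(-786 + c) (U(N, c) = -3 + (N + c)/(c - 786) = -3 + (N + c)/(-786 + c))
(-266464 - 1791875)/(-3951415 + U(640, 1528)) = (-266464 - 1791875)/(-3951415 + (2358 + 640 - 2*1528)/(-786 + 1528)) = -2058339/(-3951415 + (2358 + 640 - 3056)/742) = -2058339/(-3951415 + (1/742)*(-58)) = -2058339/(-3951415 - 29/371) = -2058339/(-1465974994/371) = -2058339*(-371/1465974994) = 763643769/1465974994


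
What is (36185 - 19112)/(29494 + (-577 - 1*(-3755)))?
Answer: 17073/32672 ≈ 0.52256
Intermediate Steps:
(36185 - 19112)/(29494 + (-577 - 1*(-3755))) = 17073/(29494 + (-577 + 3755)) = 17073/(29494 + 3178) = 17073/32672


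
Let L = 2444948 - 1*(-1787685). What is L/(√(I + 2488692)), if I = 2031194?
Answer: 4232633*√4519886/4519886 ≈ 1990.9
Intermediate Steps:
L = 4232633 (L = 2444948 + 1787685 = 4232633)
L/(√(I + 2488692)) = 4232633/(√(2031194 + 2488692)) = 4232633/(√4519886) = 4232633*(√4519886/4519886) = 4232633*√4519886/4519886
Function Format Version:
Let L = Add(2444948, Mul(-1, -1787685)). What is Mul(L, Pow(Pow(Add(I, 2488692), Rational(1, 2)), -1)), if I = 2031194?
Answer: Mul(Rational(4232633, 4519886), Pow(4519886, Rational(1, 2))) ≈ 1990.9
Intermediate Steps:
L = 4232633 (L = Add(2444948, 1787685) = 4232633)
Mul(L, Pow(Pow(Add(I, 2488692), Rational(1, 2)), -1)) = Mul(4232633, Pow(Pow(Add(2031194, 2488692), Rational(1, 2)), -1)) = Mul(4232633, Pow(Pow(4519886, Rational(1, 2)), -1)) = Mul(4232633, Mul(Rational(1, 4519886), Pow(4519886, Rational(1, 2)))) = Mul(Rational(4232633, 4519886), Pow(4519886, Rational(1, 2)))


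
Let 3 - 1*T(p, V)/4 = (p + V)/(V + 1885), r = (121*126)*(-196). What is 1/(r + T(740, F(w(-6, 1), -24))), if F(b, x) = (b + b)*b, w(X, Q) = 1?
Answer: -1887/5638743916 ≈ -3.3465e-7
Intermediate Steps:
r = -2988216 (r = 15246*(-196) = -2988216)
F(b, x) = 2*b**2 (F(b, x) = (2*b)*b = 2*b**2)
T(p, V) = 12 - 4*(V + p)/(1885 + V) (T(p, V) = 12 - 4*(p + V)/(V + 1885) = 12 - 4*(V + p)/(1885 + V))
1/(r + T(740, F(w(-6, 1), -24))) = 1/(-2988216 + 4*(5655 - 1*740 + 2*(2*1**2))/(1885 + 2*1**2)) = 1/(-2988216 + 4*(5655 - 740 + 2*(2*1))/(1885 + 2*1)) = 1/(-2988216 + 4*(5655 - 740 + 2*2)/(1885 + 2)) = 1/(-2988216 + 4*(5655 - 740 + 4)/1887) = 1/(-2988216 + 4*(1/1887)*4919) = 1/(-2988216 + 19676/1887) = 1/(-5638743916/1887) = -1887/5638743916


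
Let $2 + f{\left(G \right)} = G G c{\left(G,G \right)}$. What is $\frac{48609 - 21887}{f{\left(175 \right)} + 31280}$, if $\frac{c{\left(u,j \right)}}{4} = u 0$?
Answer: $\frac{13361}{15639} \approx 0.85434$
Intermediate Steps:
$c{\left(u,j \right)} = 0$ ($c{\left(u,j \right)} = 4 u 0 = 4 \cdot 0 = 0$)
$f{\left(G \right)} = -2$ ($f{\left(G \right)} = -2 + G G 0 = -2 + G^{2} \cdot 0 = -2 + 0 = -2$)
$\frac{48609 - 21887}{f{\left(175 \right)} + 31280} = \frac{48609 - 21887}{-2 + 31280} = \frac{26722}{31278} = 26722 \cdot \frac{1}{31278} = \frac{13361}{15639}$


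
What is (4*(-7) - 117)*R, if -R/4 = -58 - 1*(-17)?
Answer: -23780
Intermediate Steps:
R = 164 (R = -4*(-58 - 1*(-17)) = -4*(-58 + 17) = -4*(-41) = 164)
(4*(-7) - 117)*R = (4*(-7) - 117)*164 = (-28 - 117)*164 = -145*164 = -23780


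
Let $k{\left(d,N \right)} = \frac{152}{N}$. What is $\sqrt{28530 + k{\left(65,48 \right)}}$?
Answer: $\frac{\sqrt{1027194}}{6} \approx 168.92$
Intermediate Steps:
$\sqrt{28530 + k{\left(65,48 \right)}} = \sqrt{28530 + \frac{152}{48}} = \sqrt{28530 + 152 \cdot \frac{1}{48}} = \sqrt{28530 + \frac{19}{6}} = \sqrt{\frac{171199}{6}} = \frac{\sqrt{1027194}}{6}$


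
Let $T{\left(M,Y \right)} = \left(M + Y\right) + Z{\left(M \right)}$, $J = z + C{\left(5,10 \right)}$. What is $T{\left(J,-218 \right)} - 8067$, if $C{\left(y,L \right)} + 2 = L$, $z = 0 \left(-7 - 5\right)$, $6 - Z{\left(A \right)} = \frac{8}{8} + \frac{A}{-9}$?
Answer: $- \frac{74440}{9} \approx -8271.1$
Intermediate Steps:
$Z{\left(A \right)} = 5 + \frac{A}{9}$ ($Z{\left(A \right)} = 6 - \left(\frac{8}{8} + \frac{A}{-9}\right) = 6 - \left(8 \cdot \frac{1}{8} + A \left(- \frac{1}{9}\right)\right) = 6 - \left(1 - \frac{A}{9}\right) = 6 + \left(-1 + \frac{A}{9}\right) = 5 + \frac{A}{9}$)
$z = 0$ ($z = 0 \left(-12\right) = 0$)
$C{\left(y,L \right)} = -2 + L$
$J = 8$ ($J = 0 + \left(-2 + 10\right) = 0 + 8 = 8$)
$T{\left(M,Y \right)} = 5 + Y + \frac{10 M}{9}$ ($T{\left(M,Y \right)} = \left(M + Y\right) + \left(5 + \frac{M}{9}\right) = 5 + Y + \frac{10 M}{9}$)
$T{\left(J,-218 \right)} - 8067 = \left(5 - 218 + \frac{10}{9} \cdot 8\right) - 8067 = \left(5 - 218 + \frac{80}{9}\right) - 8067 = - \frac{1837}{9} - 8067 = - \frac{74440}{9}$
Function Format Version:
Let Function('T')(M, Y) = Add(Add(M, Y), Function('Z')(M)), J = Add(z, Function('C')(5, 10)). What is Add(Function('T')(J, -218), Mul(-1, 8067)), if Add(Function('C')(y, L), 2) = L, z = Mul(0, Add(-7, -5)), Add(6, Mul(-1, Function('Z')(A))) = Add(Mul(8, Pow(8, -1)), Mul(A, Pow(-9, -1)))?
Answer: Rational(-74440, 9) ≈ -8271.1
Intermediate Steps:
Function('Z')(A) = Add(5, Mul(Rational(1, 9), A)) (Function('Z')(A) = Add(6, Mul(-1, Add(Mul(8, Pow(8, -1)), Mul(A, Pow(-9, -1))))) = Add(6, Mul(-1, Add(Mul(8, Rational(1, 8)), Mul(A, Rational(-1, 9))))) = Add(6, Mul(-1, Add(1, Mul(Rational(-1, 9), A)))) = Add(6, Add(-1, Mul(Rational(1, 9), A))) = Add(5, Mul(Rational(1, 9), A)))
z = 0 (z = Mul(0, -12) = 0)
Function('C')(y, L) = Add(-2, L)
J = 8 (J = Add(0, Add(-2, 10)) = Add(0, 8) = 8)
Function('T')(M, Y) = Add(5, Y, Mul(Rational(10, 9), M)) (Function('T')(M, Y) = Add(Add(M, Y), Add(5, Mul(Rational(1, 9), M))) = Add(5, Y, Mul(Rational(10, 9), M)))
Add(Function('T')(J, -218), Mul(-1, 8067)) = Add(Add(5, -218, Mul(Rational(10, 9), 8)), Mul(-1, 8067)) = Add(Add(5, -218, Rational(80, 9)), -8067) = Add(Rational(-1837, 9), -8067) = Rational(-74440, 9)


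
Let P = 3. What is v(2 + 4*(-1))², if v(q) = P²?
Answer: 81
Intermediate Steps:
v(q) = 9 (v(q) = 3² = 9)
v(2 + 4*(-1))² = 9² = 81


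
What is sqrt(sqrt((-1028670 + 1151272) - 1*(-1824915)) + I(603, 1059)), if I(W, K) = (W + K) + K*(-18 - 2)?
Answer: sqrt(-19518 + sqrt(1947517)) ≈ 134.62*I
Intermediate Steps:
I(W, K) = W - 19*K (I(W, K) = (K + W) + K*(-20) = (K + W) - 20*K = W - 19*K)
sqrt(sqrt((-1028670 + 1151272) - 1*(-1824915)) + I(603, 1059)) = sqrt(sqrt((-1028670 + 1151272) - 1*(-1824915)) + (603 - 19*1059)) = sqrt(sqrt(122602 + 1824915) + (603 - 20121)) = sqrt(sqrt(1947517) - 19518) = sqrt(-19518 + sqrt(1947517))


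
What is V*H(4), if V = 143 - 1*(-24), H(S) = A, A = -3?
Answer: -501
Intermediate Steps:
H(S) = -3
V = 167 (V = 143 + 24 = 167)
V*H(4) = 167*(-3) = -501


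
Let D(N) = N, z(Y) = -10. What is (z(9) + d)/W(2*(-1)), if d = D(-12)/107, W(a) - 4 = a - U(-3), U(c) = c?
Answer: -1082/535 ≈ -2.0224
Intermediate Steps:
W(a) = 7 + a (W(a) = 4 + (a - 1*(-3)) = 4 + (a + 3) = 4 + (3 + a) = 7 + a)
d = -12/107 ≈ -0.11215
(z(9) + d)/W(2*(-1)) = (-10 - 12/107)/(7 + 2*(-1)) = -1082/107/(7 - 2) = -1082/107/5 = (⅕)*(-1082/107) = -1082/535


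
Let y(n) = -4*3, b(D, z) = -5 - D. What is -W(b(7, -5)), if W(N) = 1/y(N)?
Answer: 1/12 ≈ 0.083333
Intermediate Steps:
y(n) = -12
W(N) = -1/12 (W(N) = 1/(-12) = -1/12)
-W(b(7, -5)) = -1*(-1/12) = 1/12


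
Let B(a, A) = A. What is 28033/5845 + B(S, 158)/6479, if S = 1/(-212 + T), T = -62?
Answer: 182549317/37869755 ≈ 4.8204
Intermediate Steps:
S = -1/274 (S = 1/(-212 - 62) = 1/(-274) = -1/274 ≈ -0.0036496)
28033/5845 + B(S, 158)/6479 = 28033/5845 + 158/6479 = 182549317/37869755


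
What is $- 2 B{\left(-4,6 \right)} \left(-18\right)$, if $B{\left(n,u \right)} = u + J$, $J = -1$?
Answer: $180$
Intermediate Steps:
$B{\left(n,u \right)} = -1 + u$ ($B{\left(n,u \right)} = u - 1 = -1 + u$)
$- 2 B{\left(-4,6 \right)} \left(-18\right) = - 2 \left(-1 + 6\right) \left(-18\right) = \left(-2\right) 5 \left(-18\right) = \left(-10\right) \left(-18\right) = 180$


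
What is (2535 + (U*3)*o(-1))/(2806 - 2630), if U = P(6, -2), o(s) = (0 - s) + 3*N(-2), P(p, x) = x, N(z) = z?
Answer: 2565/176 ≈ 14.574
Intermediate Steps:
o(s) = -6 - s (o(s) = (0 - s) + 3*(-2) = -s - 6 = -6 - s)
U = -2
(2535 + (U*3)*o(-1))/(2806 - 2630) = (2535 + (-2*3)*(-6 - 1*(-1)))/(2806 - 2630) = (2535 - 6*(-6 + 1))/176 = (2535 - 6*(-5))*(1/176) = (2535 + 30)*(1/176) = 2565*(1/176) = 2565/176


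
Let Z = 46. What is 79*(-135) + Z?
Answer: -10619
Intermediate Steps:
79*(-135) + Z = 79*(-135) + 46 = -10665 + 46 = -10619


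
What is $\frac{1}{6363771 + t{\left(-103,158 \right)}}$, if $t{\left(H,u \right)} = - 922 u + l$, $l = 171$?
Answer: $\frac{1}{6218266} \approx 1.6082 \cdot 10^{-7}$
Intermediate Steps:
$t{\left(H,u \right)} = 171 - 922 u$ ($t{\left(H,u \right)} = - 922 u + 171 = 171 - 922 u$)
$\frac{1}{6363771 + t{\left(-103,158 \right)}} = \frac{1}{6363771 + \left(171 - 145676\right)} = \frac{1}{6363771 - 145505} = \frac{1}{6218266}$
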